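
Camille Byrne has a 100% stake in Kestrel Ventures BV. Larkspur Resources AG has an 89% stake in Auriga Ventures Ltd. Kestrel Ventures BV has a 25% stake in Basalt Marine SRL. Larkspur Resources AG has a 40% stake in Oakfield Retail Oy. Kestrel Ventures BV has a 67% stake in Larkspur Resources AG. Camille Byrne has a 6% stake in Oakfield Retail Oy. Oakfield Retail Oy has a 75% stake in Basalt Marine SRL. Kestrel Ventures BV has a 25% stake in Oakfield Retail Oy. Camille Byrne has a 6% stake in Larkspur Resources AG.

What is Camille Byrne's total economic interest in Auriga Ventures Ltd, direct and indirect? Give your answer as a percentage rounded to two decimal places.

Camille reaches Auriga along 2 paths.
Via Kestrel → Larkspur: 100% × 67% × 89% = 59.63%.
Via Larkspur: 6% × 89% = 5.34%.
Total: 59.63% + 5.34% = 64.97%.

64.97%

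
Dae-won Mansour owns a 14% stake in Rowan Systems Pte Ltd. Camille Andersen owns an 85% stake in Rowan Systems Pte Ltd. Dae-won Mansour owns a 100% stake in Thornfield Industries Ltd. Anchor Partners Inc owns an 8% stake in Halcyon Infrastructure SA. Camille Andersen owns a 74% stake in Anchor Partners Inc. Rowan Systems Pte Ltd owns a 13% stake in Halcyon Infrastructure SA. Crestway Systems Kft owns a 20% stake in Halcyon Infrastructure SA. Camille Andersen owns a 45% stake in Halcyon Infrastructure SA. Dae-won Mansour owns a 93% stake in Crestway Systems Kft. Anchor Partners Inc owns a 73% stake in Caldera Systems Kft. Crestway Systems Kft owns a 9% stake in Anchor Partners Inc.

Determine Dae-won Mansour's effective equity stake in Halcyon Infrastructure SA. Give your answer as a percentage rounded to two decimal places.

Dae-won reaches Halcyon along 3 paths.
Via Crestway: 93% × 20% = 18.6%.
Via Crestway → Anchor: 93% × 9% × 8% = 0.6696%.
Via Rowan: 14% × 13% = 1.82%.
Total: 18.6% + 0.6696% + 1.82% = 21.0896%.
Rounded: 21.09%.

21.09%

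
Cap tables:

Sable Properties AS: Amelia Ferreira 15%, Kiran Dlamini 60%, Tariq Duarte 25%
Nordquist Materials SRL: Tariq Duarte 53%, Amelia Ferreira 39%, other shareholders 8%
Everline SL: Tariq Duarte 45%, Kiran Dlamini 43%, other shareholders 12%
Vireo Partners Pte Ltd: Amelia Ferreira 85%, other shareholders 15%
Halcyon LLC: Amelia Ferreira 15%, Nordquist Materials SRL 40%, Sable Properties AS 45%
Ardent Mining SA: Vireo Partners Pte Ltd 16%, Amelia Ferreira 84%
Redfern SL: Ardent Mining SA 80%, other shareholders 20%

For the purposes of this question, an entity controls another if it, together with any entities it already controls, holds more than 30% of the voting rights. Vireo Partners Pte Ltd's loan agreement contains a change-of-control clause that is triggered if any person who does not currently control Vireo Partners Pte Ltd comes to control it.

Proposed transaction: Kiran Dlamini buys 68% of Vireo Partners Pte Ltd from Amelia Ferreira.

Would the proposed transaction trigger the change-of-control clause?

Yes

The purchase adds only to Kiran's holdings (Amelia's stake shrinks), so Kiran is the only person who could newly come to control Vireo.
Kiran holds 60% of Sable, so Kiran controls Sable.
Kiran holds 43% of Everline, so Kiran controls Everline.
Sable holds 45% of Halcyon, so Kiran controls Halcyon.
Neither Kiran nor any entity Kiran controls holds any voting interest in Vireo.
So before the transaction, Kiran does not control Vireo.
After the purchase, Kiran holds 68% of Vireo directly, and Amelia's stake falls to 17%.
Kiran holds 68% of Vireo, so Kiran controls Vireo.
Kiran did not control Vireo before and does after, so the clause is triggered.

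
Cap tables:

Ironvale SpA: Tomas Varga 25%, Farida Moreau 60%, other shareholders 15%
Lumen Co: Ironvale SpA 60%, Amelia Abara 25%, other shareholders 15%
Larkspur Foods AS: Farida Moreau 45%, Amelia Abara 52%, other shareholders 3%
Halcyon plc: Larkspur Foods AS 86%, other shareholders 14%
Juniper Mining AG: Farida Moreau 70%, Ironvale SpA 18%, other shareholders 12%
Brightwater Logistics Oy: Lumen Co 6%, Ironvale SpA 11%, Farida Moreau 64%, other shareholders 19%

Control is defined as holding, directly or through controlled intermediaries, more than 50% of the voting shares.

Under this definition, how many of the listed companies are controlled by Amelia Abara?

Amelia holds 52% of Larkspur, so Amelia controls Larkspur.
Larkspur holds 86% of Halcyon, so Amelia controls Halcyon.
No other company's threshold is met.
Amelia controls 2 companies.

2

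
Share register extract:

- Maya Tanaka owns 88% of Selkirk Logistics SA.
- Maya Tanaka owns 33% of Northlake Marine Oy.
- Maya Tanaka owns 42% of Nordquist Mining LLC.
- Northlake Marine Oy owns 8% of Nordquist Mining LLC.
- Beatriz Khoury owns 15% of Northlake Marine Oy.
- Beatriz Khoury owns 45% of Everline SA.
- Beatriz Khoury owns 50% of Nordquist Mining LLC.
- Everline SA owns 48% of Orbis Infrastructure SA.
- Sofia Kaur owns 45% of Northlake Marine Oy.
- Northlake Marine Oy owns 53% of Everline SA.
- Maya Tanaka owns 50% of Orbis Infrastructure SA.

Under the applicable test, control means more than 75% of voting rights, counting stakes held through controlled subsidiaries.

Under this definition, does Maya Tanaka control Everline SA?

No

Maya holds 88% of Selkirk, so Maya controls Selkirk.
Neither Maya nor any entity Maya controls holds any voting interest in Everline.
So Maya does not control Everline.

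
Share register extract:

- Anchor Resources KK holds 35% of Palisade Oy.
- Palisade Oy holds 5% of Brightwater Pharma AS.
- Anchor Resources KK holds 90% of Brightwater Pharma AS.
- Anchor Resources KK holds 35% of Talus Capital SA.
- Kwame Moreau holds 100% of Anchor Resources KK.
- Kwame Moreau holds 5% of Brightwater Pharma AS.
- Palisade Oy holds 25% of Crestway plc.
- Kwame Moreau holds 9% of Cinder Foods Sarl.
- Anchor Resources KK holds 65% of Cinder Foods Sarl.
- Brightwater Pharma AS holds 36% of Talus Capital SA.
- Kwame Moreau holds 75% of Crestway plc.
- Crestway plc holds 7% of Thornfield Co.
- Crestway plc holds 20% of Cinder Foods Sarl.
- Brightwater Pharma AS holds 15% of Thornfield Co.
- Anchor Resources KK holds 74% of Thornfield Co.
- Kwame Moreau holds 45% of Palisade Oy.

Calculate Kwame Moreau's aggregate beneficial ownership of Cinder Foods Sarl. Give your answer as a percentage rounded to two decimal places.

Kwame reaches Cinder along 5 paths.
Via Palisade → Crestway: 45% × 25% × 20% = 2.25%.
Via Anchor → Palisade → Crestway: 100% × 35% × 25% × 20% = 1.75%.
Via Crestway: 75% × 20% = 15%.
Direct stake: 9% = 9%.
Via Anchor: 100% × 65% = 65%.
Total: 2.25% + 1.75% + 15% + 9% + 65% = 93%.
Rounded: 93.00%.

93.00%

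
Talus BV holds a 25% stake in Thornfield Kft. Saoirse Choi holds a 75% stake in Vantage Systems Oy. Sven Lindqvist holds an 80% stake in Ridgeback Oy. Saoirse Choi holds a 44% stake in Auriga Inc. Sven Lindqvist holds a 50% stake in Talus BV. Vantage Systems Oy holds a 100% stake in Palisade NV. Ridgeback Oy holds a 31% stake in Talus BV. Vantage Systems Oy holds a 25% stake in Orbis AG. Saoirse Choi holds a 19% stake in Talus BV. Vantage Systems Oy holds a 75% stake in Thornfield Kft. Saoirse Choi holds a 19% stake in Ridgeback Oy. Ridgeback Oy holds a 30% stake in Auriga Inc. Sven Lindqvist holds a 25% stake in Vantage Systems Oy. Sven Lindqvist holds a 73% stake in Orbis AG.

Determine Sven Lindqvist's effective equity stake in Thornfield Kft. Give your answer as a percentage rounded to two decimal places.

37.45%

Sven reaches Thornfield along 3 paths.
Via Talus: 50% × 25% = 12.5%.
Via Ridgeback → Talus: 80% × 31% × 25% = 6.2%.
Via Vantage: 25% × 75% = 18.75%.
Total: 12.5% + 6.2% + 18.75% = 37.45%.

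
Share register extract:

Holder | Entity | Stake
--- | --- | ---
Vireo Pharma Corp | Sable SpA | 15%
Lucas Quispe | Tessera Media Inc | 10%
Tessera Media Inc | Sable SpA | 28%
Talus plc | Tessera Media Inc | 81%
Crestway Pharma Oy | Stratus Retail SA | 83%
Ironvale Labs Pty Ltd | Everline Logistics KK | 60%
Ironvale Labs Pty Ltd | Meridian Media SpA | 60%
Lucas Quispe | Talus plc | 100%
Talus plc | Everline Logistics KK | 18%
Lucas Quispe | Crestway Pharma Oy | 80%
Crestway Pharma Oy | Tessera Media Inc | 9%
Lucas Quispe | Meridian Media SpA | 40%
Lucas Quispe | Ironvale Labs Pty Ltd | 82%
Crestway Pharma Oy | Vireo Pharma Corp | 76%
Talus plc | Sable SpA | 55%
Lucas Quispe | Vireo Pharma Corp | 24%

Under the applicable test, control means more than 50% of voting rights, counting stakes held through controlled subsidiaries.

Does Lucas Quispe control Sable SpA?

Lucas holds 100% of Talus, so Lucas controls Talus.
Lucas holds 80% of Crestway, so Lucas controls Crestway.
Talus and Crestway and Lucas together hold 81% + 9% + 10% = 100% of Tessera, so Lucas controls Tessera.
Crestway and Lucas together hold 76% + 24% = 100% of Vireo, so Lucas controls Vireo.
Talus and Vireo and Tessera together hold 55% + 15% + 28% = 98% of Sable, so Lucas controls Sable.

Yes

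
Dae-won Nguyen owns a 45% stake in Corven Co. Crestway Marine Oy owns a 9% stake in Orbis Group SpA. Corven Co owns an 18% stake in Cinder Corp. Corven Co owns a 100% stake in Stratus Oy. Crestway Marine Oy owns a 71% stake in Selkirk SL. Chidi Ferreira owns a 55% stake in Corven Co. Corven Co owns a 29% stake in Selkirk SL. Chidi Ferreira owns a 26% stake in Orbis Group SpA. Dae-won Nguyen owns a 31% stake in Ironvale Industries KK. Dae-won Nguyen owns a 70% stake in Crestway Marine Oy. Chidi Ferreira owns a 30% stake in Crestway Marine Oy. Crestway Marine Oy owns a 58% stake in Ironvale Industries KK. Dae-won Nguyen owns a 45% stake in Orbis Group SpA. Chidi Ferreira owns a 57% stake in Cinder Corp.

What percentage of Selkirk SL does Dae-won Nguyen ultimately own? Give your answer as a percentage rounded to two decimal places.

Dae-won reaches Selkirk along 2 paths.
Via Crestway: 70% × 71% = 49.7%.
Via Corven: 45% × 29% = 13.05%.
Total: 49.7% + 13.05% = 62.75%.

62.75%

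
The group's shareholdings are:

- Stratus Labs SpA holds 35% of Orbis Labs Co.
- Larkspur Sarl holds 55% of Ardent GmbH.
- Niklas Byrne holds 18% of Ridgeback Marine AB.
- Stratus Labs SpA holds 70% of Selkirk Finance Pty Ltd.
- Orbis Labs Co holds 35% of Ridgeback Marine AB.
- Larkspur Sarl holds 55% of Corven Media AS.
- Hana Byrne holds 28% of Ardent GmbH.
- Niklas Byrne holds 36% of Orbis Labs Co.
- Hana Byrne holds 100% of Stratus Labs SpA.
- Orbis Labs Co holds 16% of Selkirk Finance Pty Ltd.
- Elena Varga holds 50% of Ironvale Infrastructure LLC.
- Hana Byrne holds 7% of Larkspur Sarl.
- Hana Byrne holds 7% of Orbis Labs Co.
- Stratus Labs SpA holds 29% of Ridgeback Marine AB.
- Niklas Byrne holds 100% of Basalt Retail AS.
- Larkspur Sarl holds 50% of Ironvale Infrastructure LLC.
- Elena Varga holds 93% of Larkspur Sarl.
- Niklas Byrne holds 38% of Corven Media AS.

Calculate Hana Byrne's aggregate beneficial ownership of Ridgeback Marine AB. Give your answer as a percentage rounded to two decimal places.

43.70%

Hana reaches Ridgeback along 3 paths.
Via Stratus: 100% × 29% = 29%.
Via Orbis: 7% × 35% = 2.45%.
Via Stratus → Orbis: 100% × 35% × 35% = 12.25%.
Total: 29% + 2.45% + 12.25% = 43.7%.
Rounded: 43.70%.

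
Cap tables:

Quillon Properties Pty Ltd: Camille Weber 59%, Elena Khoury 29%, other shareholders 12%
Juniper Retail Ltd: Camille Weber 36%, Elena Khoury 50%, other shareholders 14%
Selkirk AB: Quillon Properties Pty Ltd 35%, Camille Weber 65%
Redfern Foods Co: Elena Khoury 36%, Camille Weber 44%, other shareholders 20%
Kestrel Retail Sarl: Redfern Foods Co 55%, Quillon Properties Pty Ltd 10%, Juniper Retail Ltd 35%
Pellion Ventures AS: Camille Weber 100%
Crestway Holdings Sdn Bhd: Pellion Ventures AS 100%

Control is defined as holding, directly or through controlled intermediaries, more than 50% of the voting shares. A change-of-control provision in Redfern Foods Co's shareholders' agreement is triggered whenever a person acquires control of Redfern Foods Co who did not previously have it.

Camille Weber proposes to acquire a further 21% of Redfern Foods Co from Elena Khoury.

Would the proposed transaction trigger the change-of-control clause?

The purchase adds only to Camille's holdings (Elena's stake shrinks), so Camille is the only person who could newly come to control Redfern.
Camille holds 59% of Quillon, so Camille controls Quillon.
Quillon and Camille together hold 35% + 65% = 100% of Selkirk, so Camille controls Selkirk.
Camille holds 100% of Pellion, so Camille controls Pellion.
Pellion holds 100% of Crestway, so Camille controls Crestway.
In Redfern, Camille's side holds only 44%, not > 50%.
So before the transaction, Camille does not control Redfern.
After the purchase, Camille's direct stake in Redfern rises to 44% + 21% = 65%, and Elena's stake falls to 15%.
Camille holds 65% of Redfern, so Camille controls Redfern.
Camille did not control Redfern before and does after, so the clause is triggered.

Yes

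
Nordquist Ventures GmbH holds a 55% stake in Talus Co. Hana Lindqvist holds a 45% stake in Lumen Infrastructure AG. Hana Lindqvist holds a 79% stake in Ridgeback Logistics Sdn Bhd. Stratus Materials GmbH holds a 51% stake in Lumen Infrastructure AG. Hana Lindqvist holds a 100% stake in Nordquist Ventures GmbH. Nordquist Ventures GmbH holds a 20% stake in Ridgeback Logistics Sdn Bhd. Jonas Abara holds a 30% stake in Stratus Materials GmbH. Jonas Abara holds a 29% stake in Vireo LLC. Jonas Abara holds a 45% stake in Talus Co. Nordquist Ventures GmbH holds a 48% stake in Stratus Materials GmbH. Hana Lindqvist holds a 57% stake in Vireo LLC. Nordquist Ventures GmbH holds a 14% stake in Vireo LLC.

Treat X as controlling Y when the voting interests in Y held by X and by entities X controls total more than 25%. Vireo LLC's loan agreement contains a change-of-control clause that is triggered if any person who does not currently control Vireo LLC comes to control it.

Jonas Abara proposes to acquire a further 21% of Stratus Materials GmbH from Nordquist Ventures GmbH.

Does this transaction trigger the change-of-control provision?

No

The purchase adds only to Jonas's holdings (Nordquist's stake shrinks), so Jonas is the only person who could newly come to control Vireo.
Jonas holds 29% of Vireo, so Jonas controls Vireo.
So Jonas already controls Vireo before the transaction.
After the purchase, Jonas's direct stake in Stratus rises to 30% + 21% = 51%, and Nordquist's stake falls to 27%.
Jonas controlled Vireo already, so this is not a new person acquiring control; every other person's position is unchanged or reduced.
No new person acquires control, so the clause is not triggered.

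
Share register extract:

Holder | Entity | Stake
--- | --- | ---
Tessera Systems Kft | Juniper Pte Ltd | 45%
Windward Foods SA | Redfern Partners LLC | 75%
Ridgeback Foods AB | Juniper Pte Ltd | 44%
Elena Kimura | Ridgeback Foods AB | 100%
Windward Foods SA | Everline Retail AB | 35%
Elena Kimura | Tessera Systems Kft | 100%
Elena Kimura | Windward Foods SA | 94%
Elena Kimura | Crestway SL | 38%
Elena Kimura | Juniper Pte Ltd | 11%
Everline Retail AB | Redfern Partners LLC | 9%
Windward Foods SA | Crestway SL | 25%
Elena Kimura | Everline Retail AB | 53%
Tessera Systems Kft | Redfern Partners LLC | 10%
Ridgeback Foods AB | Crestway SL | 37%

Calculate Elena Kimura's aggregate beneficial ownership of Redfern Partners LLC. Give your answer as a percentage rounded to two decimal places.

Elena reaches Redfern along 4 paths.
Via Tessera: 100% × 10% = 10%.
Via Windward: 94% × 75% = 70.5%.
Via Everline: 53% × 9% = 4.77%.
Via Windward → Everline: 94% × 35% × 9% = 2.961%.
Total: 10% + 70.5% + 4.77% + 2.961% = 88.231%.
Rounded: 88.23%.

88.23%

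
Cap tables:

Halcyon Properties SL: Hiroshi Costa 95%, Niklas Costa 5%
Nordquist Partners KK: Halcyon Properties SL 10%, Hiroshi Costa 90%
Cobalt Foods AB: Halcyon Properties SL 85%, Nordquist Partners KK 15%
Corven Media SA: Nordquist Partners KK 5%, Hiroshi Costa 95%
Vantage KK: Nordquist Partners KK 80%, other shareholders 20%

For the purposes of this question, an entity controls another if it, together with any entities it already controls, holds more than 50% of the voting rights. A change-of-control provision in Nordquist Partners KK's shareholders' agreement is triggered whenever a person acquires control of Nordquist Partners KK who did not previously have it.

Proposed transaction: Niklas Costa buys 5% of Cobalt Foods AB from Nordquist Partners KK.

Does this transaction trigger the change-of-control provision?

The purchase adds only to Niklas's holdings (Nordquist's stake shrinks), so Niklas is the only person who could newly come to control Nordquist.
Niklas's largest direct stake is 5% in Halcyon, which does not meet the threshold, so Niklas controls no company.
Neither Niklas nor any entity Niklas controls holds any voting interest in Nordquist.
So before the transaction, Niklas does not control Nordquist.
After the purchase, Niklas holds 5% of Cobalt directly, and Nordquist's stake falls to 10%.
Niklas's side now holds 5% of Cobalt, not > 50%, so Niklas still does not control Cobalt.
After the transaction, neither Niklas nor any entity Niklas controls holds a voting interest in Nordquist, so Niklas still does not control it.
No new person acquires control, so the clause is not triggered.

No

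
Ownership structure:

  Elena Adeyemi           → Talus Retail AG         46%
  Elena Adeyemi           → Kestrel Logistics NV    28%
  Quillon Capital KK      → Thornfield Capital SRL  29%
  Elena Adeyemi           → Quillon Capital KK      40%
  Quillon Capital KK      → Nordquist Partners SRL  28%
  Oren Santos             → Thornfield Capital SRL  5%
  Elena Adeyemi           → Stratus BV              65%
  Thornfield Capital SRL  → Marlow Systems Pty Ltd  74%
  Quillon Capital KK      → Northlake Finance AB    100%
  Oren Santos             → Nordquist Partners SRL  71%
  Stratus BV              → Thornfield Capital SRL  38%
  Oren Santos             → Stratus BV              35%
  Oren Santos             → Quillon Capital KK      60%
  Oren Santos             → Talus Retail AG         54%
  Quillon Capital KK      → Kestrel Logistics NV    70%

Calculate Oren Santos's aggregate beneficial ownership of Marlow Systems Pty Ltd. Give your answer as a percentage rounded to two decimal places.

26.42%

Oren reaches Marlow along 3 paths.
Via Quillon → Thornfield: 60% × 29% × 74% = 12.876%.
Via Thornfield: 5% × 74% = 3.7%.
Via Stratus → Thornfield: 35% × 38% × 74% = 9.842%.
Total: 12.876% + 3.7% + 9.842% = 26.418%.
Rounded: 26.42%.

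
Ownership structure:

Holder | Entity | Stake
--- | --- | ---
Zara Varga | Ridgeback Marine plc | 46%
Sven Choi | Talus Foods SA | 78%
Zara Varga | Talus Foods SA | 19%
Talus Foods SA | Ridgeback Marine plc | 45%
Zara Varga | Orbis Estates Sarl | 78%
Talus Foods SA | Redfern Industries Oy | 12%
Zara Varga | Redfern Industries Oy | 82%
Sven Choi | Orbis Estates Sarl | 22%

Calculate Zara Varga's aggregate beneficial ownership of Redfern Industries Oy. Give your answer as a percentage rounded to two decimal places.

Zara reaches Redfern along 2 paths.
Direct stake: 82% = 82%.
Via Talus: 19% × 12% = 2.28%.
Total: 82% + 2.28% = 84.28%.

84.28%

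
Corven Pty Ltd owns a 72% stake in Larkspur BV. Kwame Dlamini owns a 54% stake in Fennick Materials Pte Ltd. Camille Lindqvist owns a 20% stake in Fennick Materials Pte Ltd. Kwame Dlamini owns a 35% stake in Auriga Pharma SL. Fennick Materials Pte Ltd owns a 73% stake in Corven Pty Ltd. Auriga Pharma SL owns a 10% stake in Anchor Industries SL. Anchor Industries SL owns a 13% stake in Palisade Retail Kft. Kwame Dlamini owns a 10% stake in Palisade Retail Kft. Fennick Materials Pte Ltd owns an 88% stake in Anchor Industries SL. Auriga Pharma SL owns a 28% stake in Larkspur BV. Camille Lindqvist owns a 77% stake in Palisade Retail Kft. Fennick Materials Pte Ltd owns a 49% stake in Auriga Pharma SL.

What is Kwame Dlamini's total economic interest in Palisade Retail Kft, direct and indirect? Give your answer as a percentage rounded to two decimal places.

Kwame reaches Palisade along 4 paths.
Via Fennick → Anchor: 54% × 88% × 13% = 6.1776%.
Via Fennick → Auriga → Anchor: 54% × 49% × 10% × 13% = 0.34398%.
Via Auriga → Anchor: 35% × 10% × 13% = 0.455%.
Direct stake: 10% = 10%.
Total: 6.1776% + 0.34398% + 0.455% + 10% = 16.97658%.
Rounded: 16.98%.

16.98%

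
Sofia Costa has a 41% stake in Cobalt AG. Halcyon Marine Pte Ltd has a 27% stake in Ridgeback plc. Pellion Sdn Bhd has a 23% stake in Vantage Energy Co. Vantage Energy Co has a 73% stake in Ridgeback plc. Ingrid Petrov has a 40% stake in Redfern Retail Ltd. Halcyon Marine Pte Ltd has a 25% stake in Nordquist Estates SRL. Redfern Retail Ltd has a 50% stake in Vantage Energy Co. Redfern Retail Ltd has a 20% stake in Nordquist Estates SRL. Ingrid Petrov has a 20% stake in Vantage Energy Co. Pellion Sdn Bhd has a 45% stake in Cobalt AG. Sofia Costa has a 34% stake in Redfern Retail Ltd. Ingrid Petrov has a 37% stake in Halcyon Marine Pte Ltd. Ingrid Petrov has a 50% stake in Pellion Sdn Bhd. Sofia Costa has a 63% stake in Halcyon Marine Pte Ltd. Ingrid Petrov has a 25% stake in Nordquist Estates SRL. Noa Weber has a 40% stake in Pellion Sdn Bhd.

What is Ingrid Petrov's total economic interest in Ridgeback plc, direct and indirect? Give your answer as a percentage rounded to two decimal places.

Ingrid reaches Ridgeback along 4 paths.
Via Halcyon: 37% × 27% = 9.99%.
Via Redfern → Vantage: 40% × 50% × 73% = 14.6%.
Via Vantage: 20% × 73% = 14.6%.
Via Pellion → Vantage: 50% × 23% × 73% = 8.395%.
Total: 9.99% + 14.6% + 14.6% + 8.395% = 47.585%.
Rounded: 47.59%.

47.59%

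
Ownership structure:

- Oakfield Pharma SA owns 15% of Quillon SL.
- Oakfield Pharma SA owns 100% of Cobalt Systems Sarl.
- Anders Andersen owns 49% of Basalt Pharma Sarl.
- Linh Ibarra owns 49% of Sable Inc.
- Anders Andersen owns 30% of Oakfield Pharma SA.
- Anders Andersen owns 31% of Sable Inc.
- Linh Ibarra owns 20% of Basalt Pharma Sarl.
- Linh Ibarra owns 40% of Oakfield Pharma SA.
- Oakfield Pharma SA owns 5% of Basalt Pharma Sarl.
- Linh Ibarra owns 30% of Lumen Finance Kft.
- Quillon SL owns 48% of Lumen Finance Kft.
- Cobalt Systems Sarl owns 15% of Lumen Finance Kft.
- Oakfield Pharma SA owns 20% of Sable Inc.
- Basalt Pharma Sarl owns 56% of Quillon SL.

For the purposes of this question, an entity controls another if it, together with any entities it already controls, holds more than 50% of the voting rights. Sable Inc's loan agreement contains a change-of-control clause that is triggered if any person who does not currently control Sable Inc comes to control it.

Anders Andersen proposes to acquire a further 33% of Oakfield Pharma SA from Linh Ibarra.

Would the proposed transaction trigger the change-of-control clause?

The purchase adds only to Anders's holdings (Linh's stake shrinks), so Anders is the only person who could newly come to control Sable.
Anders's largest direct stake is 49% in Basalt, which does not meet the threshold, so Anders controls no company.
In Sable, Anders's side holds only 31%, not > 50%.
So before the transaction, Anders does not control Sable.
After the purchase, Anders's direct stake in Oakfield rises to 30% + 33% = 63%, and Linh's stake falls to 7%.
Anders holds 63% of Oakfield, so Anders controls Oakfield.
Oakfield and Anders together hold 20% + 31% = 51% of Sable, so Anders controls Sable.
Anders did not control Sable before and does after, so the clause is triggered.

Yes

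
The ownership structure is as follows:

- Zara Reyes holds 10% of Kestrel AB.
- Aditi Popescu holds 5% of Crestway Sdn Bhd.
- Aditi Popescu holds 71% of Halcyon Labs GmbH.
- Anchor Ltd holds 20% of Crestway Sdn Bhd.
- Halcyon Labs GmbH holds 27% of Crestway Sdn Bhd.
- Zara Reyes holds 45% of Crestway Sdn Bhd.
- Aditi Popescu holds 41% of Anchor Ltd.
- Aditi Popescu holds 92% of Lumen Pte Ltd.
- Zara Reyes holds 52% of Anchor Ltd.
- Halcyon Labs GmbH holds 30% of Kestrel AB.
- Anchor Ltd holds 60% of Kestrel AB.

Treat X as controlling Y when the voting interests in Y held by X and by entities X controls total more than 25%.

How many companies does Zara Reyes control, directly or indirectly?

Zara holds 52% of Anchor, so Zara controls Anchor.
Anchor and Zara together hold 20% + 45% = 65% of Crestway, so Zara controls Crestway.
Zara and Anchor together hold 10% + 60% = 70% of Kestrel, so Zara controls Kestrel.
No other company's threshold is met.
Zara controls 3 companies.

3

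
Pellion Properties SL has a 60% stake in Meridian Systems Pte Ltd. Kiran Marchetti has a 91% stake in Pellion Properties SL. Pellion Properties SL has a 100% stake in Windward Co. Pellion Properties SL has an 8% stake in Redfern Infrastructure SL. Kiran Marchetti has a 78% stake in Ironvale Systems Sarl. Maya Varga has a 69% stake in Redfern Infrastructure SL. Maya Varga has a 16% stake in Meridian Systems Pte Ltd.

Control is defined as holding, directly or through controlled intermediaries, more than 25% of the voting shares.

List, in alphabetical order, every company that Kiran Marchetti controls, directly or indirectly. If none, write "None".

Ironvale Systems Sarl, Meridian Systems Pte Ltd, Pellion Properties SL, Windward Co

Kiran holds 91% of Pellion, so Kiran controls Pellion.
Kiran holds 78% of Ironvale, so Kiran controls Ironvale.
Pellion holds 60% of Meridian, so Kiran controls Meridian.
Pellion holds 100% of Windward, so Kiran controls Windward.
No other company's threshold is met.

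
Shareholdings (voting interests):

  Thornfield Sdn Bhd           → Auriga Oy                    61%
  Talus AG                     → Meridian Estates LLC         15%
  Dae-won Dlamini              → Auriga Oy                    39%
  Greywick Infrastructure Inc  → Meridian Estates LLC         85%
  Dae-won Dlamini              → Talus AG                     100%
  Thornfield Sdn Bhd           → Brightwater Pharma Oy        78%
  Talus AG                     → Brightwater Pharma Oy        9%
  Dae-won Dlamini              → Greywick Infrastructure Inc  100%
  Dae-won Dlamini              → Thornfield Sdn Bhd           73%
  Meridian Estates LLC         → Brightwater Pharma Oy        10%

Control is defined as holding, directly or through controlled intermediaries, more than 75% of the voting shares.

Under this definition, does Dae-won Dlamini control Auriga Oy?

No

Dae-won holds 100% of Talus, so Dae-won controls Talus.
Dae-won holds 100% of Greywick, so Dae-won controls Greywick.
Talus and Greywick together hold 15% + 85% = 100% of Meridian, so Dae-won controls Meridian.
In Auriga, Dae-won's side holds only 39%, not > 75%.
So Dae-won does not control Auriga.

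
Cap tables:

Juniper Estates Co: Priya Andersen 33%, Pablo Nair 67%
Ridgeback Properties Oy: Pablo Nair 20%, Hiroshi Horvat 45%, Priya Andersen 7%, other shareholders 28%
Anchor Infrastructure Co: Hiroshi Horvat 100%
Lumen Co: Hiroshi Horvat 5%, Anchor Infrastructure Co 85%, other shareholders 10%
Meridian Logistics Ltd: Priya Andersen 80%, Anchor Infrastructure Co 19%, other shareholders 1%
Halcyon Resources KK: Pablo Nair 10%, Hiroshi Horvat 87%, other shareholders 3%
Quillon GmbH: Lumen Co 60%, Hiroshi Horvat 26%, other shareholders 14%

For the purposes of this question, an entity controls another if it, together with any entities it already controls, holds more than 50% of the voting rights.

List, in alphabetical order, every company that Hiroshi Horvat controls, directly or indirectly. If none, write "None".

Anchor Infrastructure Co, Halcyon Resources KK, Lumen Co, Quillon GmbH

Hiroshi holds 100% of Anchor, so Hiroshi controls Anchor.
Hiroshi and Anchor together hold 5% + 85% = 90% of Lumen, so Hiroshi controls Lumen.
Hiroshi holds 87% of Halcyon, so Hiroshi controls Halcyon.
Lumen and Hiroshi together hold 60% + 26% = 86% of Quillon, so Hiroshi controls Quillon.
No other company's threshold is met.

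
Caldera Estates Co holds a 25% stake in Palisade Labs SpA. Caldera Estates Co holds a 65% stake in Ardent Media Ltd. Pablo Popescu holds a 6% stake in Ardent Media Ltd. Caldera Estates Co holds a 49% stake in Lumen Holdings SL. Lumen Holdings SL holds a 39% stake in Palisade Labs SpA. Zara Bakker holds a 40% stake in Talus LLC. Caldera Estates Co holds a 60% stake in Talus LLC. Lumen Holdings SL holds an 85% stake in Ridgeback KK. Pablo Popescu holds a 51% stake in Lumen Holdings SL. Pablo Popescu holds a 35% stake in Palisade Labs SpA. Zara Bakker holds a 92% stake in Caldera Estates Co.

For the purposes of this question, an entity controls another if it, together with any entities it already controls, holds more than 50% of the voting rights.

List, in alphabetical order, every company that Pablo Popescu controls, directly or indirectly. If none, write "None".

Pablo holds 51% of Lumen, so Pablo controls Lumen.
Pablo and Lumen together hold 35% + 39% = 74% of Palisade, so Pablo controls Palisade.
Lumen holds 85% of Ridgeback, so Pablo controls Ridgeback.
No other company's threshold is met.

Lumen Holdings SL, Palisade Labs SpA, Ridgeback KK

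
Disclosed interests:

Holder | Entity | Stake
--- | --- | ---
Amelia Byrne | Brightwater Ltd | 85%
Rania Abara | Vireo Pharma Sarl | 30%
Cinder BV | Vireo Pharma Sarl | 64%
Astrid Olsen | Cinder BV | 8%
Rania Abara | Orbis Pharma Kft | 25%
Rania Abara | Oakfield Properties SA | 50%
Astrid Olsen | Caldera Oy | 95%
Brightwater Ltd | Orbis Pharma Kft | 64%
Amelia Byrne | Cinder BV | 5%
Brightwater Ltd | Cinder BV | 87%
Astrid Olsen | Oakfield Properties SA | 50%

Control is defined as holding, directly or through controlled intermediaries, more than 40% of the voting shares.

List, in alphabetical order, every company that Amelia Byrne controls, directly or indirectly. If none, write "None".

Brightwater Ltd, Cinder BV, Orbis Pharma Kft, Vireo Pharma Sarl

Amelia holds 85% of Brightwater, so Amelia controls Brightwater.
Amelia and Brightwater together hold 5% + 87% = 92% of Cinder, so Amelia controls Cinder.
Brightwater holds 64% of Orbis, so Amelia controls Orbis.
Cinder holds 64% of Vireo, so Amelia controls Vireo.
No other company's threshold is met.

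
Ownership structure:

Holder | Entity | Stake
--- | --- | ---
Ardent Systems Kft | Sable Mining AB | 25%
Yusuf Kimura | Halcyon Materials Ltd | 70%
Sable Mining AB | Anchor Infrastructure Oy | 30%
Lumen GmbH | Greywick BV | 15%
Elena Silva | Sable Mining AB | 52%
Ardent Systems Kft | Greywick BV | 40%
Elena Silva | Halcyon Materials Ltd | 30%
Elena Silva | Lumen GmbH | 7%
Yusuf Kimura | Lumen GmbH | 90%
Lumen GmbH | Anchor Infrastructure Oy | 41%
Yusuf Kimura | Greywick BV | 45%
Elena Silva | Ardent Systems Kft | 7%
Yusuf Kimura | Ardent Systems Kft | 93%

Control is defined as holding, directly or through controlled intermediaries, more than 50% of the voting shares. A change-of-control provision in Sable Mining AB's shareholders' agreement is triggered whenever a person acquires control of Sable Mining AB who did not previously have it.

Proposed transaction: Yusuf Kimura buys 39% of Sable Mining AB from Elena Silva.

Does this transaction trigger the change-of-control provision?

Yes

The purchase adds only to Yusuf's holdings (Elena's stake shrinks), so Yusuf is the only person who could newly come to control Sable.
Yusuf holds 93% of Ardent, so Yusuf controls Ardent.
Yusuf holds 70% of Halcyon, so Yusuf controls Halcyon.
Yusuf holds 90% of Lumen, so Yusuf controls Lumen.
Lumen and Ardent and Yusuf together hold 15% + 40% + 45% = 100% of Greywick, so Yusuf controls Greywick.
In Sable, Yusuf's side holds only 25%, not > 50%.
So before the transaction, Yusuf does not control Sable.
After the purchase, Yusuf holds 39% of Sable directly, and Elena's stake falls to 13%.
Ardent and Yusuf together hold 25% + 39% = 64% of Sable, so Yusuf controls Sable.
Yusuf did not control Sable before and does after, so the clause is triggered.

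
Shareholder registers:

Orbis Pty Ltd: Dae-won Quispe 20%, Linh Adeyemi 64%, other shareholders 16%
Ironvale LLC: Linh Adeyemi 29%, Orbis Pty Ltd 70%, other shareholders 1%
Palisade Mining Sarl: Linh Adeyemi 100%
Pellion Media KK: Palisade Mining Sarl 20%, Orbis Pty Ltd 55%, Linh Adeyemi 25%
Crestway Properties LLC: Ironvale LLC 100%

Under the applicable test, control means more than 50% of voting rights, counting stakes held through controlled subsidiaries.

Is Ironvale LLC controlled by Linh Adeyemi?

Linh holds 64% of Orbis, so Linh controls Orbis.
Linh and Orbis together hold 29% + 70% = 99% of Ironvale, so Linh controls Ironvale.

Yes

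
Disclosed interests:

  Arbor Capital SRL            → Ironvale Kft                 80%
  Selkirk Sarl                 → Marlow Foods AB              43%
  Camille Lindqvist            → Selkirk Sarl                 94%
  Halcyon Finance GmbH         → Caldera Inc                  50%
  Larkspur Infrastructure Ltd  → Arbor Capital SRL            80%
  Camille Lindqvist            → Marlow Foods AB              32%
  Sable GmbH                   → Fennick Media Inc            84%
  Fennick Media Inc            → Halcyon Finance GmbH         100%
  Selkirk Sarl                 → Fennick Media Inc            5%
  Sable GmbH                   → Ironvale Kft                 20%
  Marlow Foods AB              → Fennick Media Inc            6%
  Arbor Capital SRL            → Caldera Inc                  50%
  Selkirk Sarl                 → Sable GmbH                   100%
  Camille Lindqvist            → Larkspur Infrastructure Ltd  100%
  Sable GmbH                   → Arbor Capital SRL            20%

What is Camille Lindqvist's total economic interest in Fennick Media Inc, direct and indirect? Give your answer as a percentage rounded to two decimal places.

Camille reaches Fennick along 4 paths.
Via Selkirk: 94% × 5% = 4.7%.
Via Selkirk → Sable: 94% × 100% × 84% = 78.96%.
Via Marlow: 32% × 6% = 1.92%.
Via Selkirk → Marlow: 94% × 43% × 6% = 2.4252%.
Total: 4.7% + 78.96% + 1.92% + 2.4252% = 88.0052%.
Rounded: 88.01%.

88.01%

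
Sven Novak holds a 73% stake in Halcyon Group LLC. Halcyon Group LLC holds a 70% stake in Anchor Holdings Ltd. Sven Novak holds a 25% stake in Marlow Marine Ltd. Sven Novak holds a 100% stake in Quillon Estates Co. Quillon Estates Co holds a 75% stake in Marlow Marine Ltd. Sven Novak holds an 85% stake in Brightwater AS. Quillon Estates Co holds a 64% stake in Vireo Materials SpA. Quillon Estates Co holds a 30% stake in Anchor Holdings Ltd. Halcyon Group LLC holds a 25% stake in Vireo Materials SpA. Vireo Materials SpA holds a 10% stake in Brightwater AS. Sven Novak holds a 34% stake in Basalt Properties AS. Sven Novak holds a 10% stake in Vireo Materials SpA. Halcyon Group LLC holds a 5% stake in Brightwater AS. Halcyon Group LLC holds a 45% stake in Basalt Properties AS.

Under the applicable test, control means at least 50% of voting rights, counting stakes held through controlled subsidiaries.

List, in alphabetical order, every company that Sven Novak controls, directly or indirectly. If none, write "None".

Anchor Holdings Ltd, Basalt Properties AS, Brightwater AS, Halcyon Group LLC, Marlow Marine Ltd, Quillon Estates Co, Vireo Materials SpA

Sven holds 100% of Quillon, so Sven controls Quillon.
Sven holds 73% of Halcyon, so Sven controls Halcyon.
Halcyon and Sven and Quillon together hold 25% + 10% + 64% = 99% of Vireo, so Sven controls Vireo.
Quillon and Sven together hold 75% + 25% = 100% of Marlow, so Sven controls Marlow.
Halcyon and Quillon together hold 70% + 30% = 100% of Anchor, so Sven controls Anchor.
Sven and Halcyon and Vireo together hold 85% + 5% + 10% = 100% of Brightwater, so Sven controls Brightwater.
Halcyon and Sven together hold 45% + 34% = 79% of Basalt, so Sven controls Basalt.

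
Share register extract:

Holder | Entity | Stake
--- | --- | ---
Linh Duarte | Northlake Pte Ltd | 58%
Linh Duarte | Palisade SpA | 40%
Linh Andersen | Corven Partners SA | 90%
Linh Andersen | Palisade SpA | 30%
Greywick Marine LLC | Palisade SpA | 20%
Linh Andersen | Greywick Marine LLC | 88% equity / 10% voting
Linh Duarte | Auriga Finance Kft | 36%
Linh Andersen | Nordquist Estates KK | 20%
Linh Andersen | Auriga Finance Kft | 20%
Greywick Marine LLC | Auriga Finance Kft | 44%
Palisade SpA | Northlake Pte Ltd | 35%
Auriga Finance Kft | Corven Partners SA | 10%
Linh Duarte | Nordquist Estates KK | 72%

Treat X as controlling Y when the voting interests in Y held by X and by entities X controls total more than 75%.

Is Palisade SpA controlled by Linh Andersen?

Linh Andersen holds 90% of Corven, so Linh Andersen controls Corven.
In Palisade, Linh Andersen's side holds only 30%, not > 75%.
So Linh Andersen does not control Palisade.

No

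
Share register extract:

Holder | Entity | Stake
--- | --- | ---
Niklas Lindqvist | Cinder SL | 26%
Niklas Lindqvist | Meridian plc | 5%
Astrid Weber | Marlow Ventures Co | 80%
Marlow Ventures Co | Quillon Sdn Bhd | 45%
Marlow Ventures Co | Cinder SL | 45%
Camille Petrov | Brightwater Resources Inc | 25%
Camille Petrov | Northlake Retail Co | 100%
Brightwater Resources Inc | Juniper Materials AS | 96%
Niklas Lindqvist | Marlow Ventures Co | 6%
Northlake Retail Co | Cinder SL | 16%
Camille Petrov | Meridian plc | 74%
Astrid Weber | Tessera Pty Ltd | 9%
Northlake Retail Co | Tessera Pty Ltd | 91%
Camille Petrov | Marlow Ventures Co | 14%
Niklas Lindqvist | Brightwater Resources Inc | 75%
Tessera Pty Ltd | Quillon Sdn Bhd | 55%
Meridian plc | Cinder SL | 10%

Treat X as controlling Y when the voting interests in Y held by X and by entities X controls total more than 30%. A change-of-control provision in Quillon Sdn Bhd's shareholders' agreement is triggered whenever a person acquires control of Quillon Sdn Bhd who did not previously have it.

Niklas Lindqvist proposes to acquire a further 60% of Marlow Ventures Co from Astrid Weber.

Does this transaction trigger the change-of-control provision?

Yes

The purchase adds only to Niklas's holdings (Astrid's stake shrinks), so Niklas is the only person who could newly come to control Quillon.
Niklas holds 75% of Brightwater, so Niklas controls Brightwater.
Brightwater holds 96% of Juniper, so Niklas controls Juniper.
Neither Niklas nor any entity Niklas controls holds any voting interest in Quillon.
So before the transaction, Niklas does not control Quillon.
After the purchase, Niklas's direct stake in Marlow rises to 6% + 60% = 66%, and Astrid's stake falls to 20%.
Niklas holds 66% of Marlow, so Niklas controls Marlow.
Marlow holds 45% of Quillon, so Niklas controls Quillon.
Niklas did not control Quillon before and does after, so the clause is triggered.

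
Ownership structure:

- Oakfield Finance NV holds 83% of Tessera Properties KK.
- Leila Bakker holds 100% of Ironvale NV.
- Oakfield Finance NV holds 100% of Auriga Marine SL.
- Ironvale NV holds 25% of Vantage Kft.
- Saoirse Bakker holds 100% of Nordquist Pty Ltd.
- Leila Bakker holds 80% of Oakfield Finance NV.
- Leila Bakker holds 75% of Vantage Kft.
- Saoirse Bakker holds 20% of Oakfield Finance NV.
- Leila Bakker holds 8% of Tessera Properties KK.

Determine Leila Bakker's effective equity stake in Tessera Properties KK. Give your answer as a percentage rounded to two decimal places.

74.40%

Leila reaches Tessera along 2 paths.
Via Oakfield: 80% × 83% = 66.4%.
Direct stake: 8% = 8%.
Total: 66.4% + 8% = 74.4%.
Rounded: 74.40%.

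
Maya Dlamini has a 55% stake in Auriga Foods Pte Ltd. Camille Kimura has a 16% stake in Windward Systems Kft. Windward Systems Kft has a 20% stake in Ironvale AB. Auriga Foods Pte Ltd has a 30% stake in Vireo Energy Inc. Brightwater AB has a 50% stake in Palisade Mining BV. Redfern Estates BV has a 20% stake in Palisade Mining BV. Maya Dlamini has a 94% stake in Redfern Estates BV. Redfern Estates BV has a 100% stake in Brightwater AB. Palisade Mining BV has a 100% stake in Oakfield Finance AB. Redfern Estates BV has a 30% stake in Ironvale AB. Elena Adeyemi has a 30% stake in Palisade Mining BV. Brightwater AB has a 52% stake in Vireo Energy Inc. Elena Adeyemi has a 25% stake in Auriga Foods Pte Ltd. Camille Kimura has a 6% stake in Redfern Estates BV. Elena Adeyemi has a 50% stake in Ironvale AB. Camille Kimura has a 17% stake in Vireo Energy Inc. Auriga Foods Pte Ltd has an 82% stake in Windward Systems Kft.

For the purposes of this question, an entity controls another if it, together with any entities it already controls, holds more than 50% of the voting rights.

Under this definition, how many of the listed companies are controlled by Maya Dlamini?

Maya holds 94% of Redfern, so Maya controls Redfern.
Maya holds 55% of Auriga, so Maya controls Auriga.
Redfern holds 100% of Brightwater, so Maya controls Brightwater.
Auriga holds 82% of Windward, so Maya controls Windward.
Redfern and Brightwater together hold 20% + 50% = 70% of Palisade, so Maya controls Palisade.
Auriga and Brightwater together hold 30% + 52% = 82% of Vireo, so Maya controls Vireo.
Palisade holds 100% of Oakfield, so Maya controls Oakfield.
No other company's threshold is met.
Maya controls 7 companies.

7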